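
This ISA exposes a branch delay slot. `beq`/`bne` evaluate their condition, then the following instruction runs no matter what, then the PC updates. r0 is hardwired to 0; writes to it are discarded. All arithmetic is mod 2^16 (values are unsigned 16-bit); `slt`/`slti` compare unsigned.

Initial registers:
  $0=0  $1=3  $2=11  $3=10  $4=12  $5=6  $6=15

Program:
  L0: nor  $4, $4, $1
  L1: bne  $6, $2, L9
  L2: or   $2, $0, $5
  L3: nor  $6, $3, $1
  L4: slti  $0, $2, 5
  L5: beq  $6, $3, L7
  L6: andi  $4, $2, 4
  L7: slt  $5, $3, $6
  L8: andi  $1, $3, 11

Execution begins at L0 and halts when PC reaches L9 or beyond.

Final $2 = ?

  step pc=0: nor  $4, $4, $1  regs=(0,3,11,10,65520,6,15)
  step pc=1: bne  $6, $2, L9  cond=T  regs=(0,3,11,10,65520,6,15)
  step pc=2: or   $2, $0, $5  regs=(0,3,6,10,65520,6,15)

6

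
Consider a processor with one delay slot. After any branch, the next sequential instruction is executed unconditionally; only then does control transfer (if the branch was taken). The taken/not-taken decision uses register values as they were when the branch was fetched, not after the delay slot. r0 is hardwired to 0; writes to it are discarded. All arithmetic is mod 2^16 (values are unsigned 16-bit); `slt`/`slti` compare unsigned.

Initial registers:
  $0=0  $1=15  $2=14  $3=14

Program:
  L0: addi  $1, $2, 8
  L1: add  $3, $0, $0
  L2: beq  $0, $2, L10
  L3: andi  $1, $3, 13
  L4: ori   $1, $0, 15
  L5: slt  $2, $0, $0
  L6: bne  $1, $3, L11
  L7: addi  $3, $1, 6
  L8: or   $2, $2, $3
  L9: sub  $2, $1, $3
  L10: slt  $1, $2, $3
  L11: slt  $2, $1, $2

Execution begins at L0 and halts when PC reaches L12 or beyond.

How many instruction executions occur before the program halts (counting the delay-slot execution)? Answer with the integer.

9

[0] addi  $1, $2, 8  →  {$0:0, $1:22, $2:14, $3:14}
[1] add  $3, $0, $0  →  {$0:0, $1:22, $2:14, $3:0}
[2] beq  $0, $2, L10  →  {$0:0, $1:22, $2:14, $3:0}  ⟨branch fallthrough⟩
[3] andi  $1, $3, 13  →  {$0:0, $1:0, $2:14, $3:0}
[4] ori   $1, $0, 15  →  {$0:0, $1:15, $2:14, $3:0}
[5] slt  $2, $0, $0  →  {$0:0, $1:15, $2:0, $3:0}
[6] bne  $1, $3, L11  →  {$0:0, $1:15, $2:0, $3:0}  ⟨branch taken⟩
[7] addi  $3, $1, 6  →  {$0:0, $1:15, $2:0, $3:21}
[11] slt  $2, $1, $2  →  {$0:0, $1:15, $2:0, $3:21}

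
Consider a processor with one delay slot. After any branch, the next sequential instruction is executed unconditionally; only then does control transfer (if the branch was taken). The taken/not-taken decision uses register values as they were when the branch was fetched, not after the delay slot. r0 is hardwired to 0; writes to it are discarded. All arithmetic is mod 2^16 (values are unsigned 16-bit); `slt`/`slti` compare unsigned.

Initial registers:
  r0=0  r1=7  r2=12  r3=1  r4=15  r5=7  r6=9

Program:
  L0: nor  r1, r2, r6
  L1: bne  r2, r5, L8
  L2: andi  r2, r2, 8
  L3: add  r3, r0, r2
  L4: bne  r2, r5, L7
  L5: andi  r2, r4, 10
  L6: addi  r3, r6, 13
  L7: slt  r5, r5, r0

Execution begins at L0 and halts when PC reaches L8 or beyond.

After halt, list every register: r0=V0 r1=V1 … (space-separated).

r0=0 r1=65522 r2=8 r3=1 r4=15 r5=7 r6=9

[0] nor  r1, r2, r6  →  {r0:0, r1:65522, r2:12, r3:1, r4:15, r5:7, r6:9}
[1] bne  r2, r5, L8  →  {r0:0, r1:65522, r2:12, r3:1, r4:15, r5:7, r6:9}  ⟨branch taken⟩
[2] andi  r2, r2, 8  →  {r0:0, r1:65522, r2:8, r3:1, r4:15, r5:7, r6:9}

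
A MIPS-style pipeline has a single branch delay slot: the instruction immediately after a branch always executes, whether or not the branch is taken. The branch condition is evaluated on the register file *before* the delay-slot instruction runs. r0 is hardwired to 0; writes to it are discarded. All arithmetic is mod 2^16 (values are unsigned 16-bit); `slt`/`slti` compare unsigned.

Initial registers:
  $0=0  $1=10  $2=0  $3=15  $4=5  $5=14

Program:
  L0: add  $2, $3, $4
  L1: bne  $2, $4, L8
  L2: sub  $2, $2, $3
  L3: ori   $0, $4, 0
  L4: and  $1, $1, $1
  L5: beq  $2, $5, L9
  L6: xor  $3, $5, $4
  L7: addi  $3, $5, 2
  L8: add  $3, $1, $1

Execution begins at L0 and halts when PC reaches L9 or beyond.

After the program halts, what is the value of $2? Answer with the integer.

[0] add  $2, $3, $4  →  {$0:0, $1:10, $2:20, $3:15, $4:5, $5:14}
[1] bne  $2, $4, L8  →  {$0:0, $1:10, $2:20, $3:15, $4:5, $5:14}  ⟨branch taken⟩
[2] sub  $2, $2, $3  →  {$0:0, $1:10, $2:5, $3:15, $4:5, $5:14}
[8] add  $3, $1, $1  →  {$0:0, $1:10, $2:5, $3:20, $4:5, $5:14}

5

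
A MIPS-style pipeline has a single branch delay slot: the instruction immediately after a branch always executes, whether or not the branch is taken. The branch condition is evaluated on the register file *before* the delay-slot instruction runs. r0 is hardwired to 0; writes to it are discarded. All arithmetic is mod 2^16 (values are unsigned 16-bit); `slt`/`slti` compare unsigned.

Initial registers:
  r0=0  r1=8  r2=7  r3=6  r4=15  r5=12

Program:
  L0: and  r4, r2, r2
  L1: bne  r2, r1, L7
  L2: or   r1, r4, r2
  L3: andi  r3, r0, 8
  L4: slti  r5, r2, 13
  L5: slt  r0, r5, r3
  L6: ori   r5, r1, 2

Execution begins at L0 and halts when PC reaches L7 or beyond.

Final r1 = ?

7

[0] and  r4, r2, r2  →  {r0:0, r1:8, r2:7, r3:6, r4:7, r5:12}
[1] bne  r2, r1, L7  →  {r0:0, r1:8, r2:7, r3:6, r4:7, r5:12}  ⟨branch taken⟩
[2] or   r1, r4, r2  →  {r0:0, r1:7, r2:7, r3:6, r4:7, r5:12}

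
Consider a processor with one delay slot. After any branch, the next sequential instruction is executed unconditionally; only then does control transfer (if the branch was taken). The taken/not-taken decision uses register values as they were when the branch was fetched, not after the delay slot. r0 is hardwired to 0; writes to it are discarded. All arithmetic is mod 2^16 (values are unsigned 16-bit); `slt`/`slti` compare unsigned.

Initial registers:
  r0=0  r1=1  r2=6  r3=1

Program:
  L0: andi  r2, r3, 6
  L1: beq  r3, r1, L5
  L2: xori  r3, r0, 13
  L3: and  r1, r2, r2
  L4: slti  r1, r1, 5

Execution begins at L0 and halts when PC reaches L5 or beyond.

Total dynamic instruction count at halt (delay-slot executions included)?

[0] andi  r2, r3, 6  →  {r0:0, r1:1, r2:0, r3:1}
[1] beq  r3, r1, L5  →  {r0:0, r1:1, r2:0, r3:1}  ⟨branch taken⟩
[2] xori  r3, r0, 13  →  {r0:0, r1:1, r2:0, r3:13}

3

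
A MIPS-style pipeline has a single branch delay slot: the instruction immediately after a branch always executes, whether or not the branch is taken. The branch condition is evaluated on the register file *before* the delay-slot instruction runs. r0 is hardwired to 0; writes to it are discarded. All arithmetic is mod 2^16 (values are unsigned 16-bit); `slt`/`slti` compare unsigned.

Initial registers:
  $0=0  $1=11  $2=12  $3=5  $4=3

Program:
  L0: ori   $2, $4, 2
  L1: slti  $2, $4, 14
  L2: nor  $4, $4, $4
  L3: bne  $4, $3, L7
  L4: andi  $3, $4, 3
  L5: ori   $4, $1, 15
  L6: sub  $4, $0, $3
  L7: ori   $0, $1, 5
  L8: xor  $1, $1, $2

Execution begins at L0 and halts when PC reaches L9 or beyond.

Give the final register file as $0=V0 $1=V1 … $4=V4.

$0=0 $1=10 $2=1 $3=0 $4=65532

  step pc=0: ori   $2, $4, 2  regs=(0,11,3,5,3)
  step pc=1: slti  $2, $4, 14  regs=(0,11,1,5,3)
  step pc=2: nor  $4, $4, $4  regs=(0,11,1,5,65532)
  step pc=3: bne  $4, $3, L7  cond=T  regs=(0,11,1,5,65532)
  step pc=4: andi  $3, $4, 3  regs=(0,11,1,0,65532)
  step pc=7: ori   $0, $1, 5  regs=(0,11,1,0,65532)
  step pc=8: xor  $1, $1, $2  regs=(0,10,1,0,65532)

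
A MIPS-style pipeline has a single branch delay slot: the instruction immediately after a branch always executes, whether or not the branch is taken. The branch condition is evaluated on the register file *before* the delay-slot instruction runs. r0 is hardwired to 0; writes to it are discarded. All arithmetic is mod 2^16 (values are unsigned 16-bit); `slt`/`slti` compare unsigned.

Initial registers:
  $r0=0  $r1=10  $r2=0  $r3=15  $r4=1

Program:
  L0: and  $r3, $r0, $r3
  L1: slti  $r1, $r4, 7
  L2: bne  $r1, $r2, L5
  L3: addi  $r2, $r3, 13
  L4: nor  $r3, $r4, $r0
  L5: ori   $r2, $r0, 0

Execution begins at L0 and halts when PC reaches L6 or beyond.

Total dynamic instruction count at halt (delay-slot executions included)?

5

[0] and  $r3, $r0, $r3  →  {$r0:0, $r1:10, $r2:0, $r3:0, $r4:1}
[1] slti  $r1, $r4, 7  →  {$r0:0, $r1:1, $r2:0, $r3:0, $r4:1}
[2] bne  $r1, $r2, L5  →  {$r0:0, $r1:1, $r2:0, $r3:0, $r4:1}  ⟨branch taken⟩
[3] addi  $r2, $r3, 13  →  {$r0:0, $r1:1, $r2:13, $r3:0, $r4:1}
[5] ori   $r2, $r0, 0  →  {$r0:0, $r1:1, $r2:0, $r3:0, $r4:1}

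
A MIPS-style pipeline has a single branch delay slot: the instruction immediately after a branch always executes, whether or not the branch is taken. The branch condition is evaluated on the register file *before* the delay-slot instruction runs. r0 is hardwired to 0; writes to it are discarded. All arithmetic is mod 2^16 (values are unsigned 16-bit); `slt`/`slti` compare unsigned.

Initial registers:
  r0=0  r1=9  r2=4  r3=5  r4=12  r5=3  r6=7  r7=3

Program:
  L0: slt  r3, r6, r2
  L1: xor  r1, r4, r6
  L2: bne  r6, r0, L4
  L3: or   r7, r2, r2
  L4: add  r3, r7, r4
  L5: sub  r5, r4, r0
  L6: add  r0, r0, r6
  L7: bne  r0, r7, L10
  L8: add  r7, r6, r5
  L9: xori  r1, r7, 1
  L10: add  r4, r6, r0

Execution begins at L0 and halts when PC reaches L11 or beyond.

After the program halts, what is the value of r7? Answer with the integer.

19

  step pc=0: slt  r3, r6, r2  regs=(0,9,4,0,12,3,7,3)
  step pc=1: xor  r1, r4, r6  regs=(0,11,4,0,12,3,7,3)
  step pc=2: bne  r6, r0, L4  cond=T  regs=(0,11,4,0,12,3,7,3)
  step pc=3: or   r7, r2, r2  regs=(0,11,4,0,12,3,7,4)
  step pc=4: add  r3, r7, r4  regs=(0,11,4,16,12,3,7,4)
  step pc=5: sub  r5, r4, r0  regs=(0,11,4,16,12,12,7,4)
  step pc=6: add  r0, r0, r6  regs=(0,11,4,16,12,12,7,4)
  step pc=7: bne  r0, r7, L10  cond=T  regs=(0,11,4,16,12,12,7,4)
  step pc=8: add  r7, r6, r5  regs=(0,11,4,16,12,12,7,19)
  step pc=10: add  r4, r6, r0  regs=(0,11,4,16,7,12,7,19)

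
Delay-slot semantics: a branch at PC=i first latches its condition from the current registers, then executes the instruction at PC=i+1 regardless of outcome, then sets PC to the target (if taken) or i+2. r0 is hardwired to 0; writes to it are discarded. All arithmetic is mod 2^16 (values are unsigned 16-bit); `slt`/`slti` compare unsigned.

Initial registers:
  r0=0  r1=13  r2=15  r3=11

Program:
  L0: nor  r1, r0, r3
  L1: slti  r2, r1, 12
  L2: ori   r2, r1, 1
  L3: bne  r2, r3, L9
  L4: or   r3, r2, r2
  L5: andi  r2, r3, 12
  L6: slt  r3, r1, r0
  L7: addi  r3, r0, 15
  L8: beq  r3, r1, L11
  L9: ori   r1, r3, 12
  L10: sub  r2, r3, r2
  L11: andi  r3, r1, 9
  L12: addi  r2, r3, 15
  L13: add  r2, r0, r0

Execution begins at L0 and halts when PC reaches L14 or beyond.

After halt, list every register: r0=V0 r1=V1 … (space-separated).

r0=0 r1=65533 r2=0 r3=9

PC=0  nor  r1, r0, r3        | r0=0 r1=65524 r2=15 r3=11
PC=1  slti  r2, r1, 12       | r0=0 r1=65524 r2=0 r3=11
PC=2  ori   r2, r1, 1        | r0=0 r1=65524 r2=65525 r3=11
PC=3  bne  r2, r3, L9        | r0=0 r1=65524 r2=65525 r3=11  [TAKEN]
PC=4  or   r3, r2, r2        | r0=0 r1=65524 r2=65525 r3=65525
PC=9  ori   r1, r3, 12       | r0=0 r1=65533 r2=65525 r3=65525
PC=10 sub  r2, r3, r2        | r0=0 r1=65533 r2=0 r3=65525
PC=11 andi  r3, r1, 9        | r0=0 r1=65533 r2=0 r3=9
PC=12 addi  r2, r3, 15       | r0=0 r1=65533 r2=24 r3=9
PC=13 add  r2, r0, r0        | r0=0 r1=65533 r2=0 r3=9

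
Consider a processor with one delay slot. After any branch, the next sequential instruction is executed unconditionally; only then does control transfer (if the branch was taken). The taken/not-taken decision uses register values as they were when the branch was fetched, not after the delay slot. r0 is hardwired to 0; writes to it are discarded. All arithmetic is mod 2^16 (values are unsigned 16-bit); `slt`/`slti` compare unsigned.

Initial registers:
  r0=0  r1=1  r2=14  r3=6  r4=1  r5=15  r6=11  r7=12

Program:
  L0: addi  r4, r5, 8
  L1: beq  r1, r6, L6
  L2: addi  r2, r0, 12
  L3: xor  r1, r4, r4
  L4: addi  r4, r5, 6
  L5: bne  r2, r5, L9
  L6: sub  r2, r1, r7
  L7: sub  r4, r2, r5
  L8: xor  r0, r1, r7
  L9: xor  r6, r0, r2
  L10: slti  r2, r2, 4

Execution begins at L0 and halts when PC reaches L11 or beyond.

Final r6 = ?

65524

#0 addi  r4, r5, 8 ; 0/1/14/6/23/15/11/12
#1 beq  r1, r6, L6 ; 0/1/14/6/23/15/11/12 ; →fallthru
#2 addi  r2, r0, 12 ; 0/1/12/6/23/15/11/12
#3 xor  r1, r4, r4 ; 0/0/12/6/23/15/11/12
#4 addi  r4, r5, 6 ; 0/0/12/6/21/15/11/12
#5 bne  r2, r5, L9 ; 0/0/12/6/21/15/11/12 ; →target
#6 sub  r2, r1, r7 ; 0/0/65524/6/21/15/11/12
#9 xor  r6, r0, r2 ; 0/0/65524/6/21/15/65524/12
#10 slti  r2, r2, 4 ; 0/0/0/6/21/15/65524/12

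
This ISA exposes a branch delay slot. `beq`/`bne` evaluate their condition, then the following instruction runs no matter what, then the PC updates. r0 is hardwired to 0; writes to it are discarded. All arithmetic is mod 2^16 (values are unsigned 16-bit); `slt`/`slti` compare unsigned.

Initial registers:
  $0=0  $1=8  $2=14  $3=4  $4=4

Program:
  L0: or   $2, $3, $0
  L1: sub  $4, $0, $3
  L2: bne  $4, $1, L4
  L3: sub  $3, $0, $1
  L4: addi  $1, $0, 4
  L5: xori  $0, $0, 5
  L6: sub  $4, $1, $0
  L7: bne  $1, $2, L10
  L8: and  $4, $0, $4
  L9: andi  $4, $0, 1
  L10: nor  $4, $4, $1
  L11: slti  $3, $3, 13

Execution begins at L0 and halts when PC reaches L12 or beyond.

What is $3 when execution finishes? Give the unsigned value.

0

[0] or   $2, $3, $0  →  {$0:0, $1:8, $2:4, $3:4, $4:4}
[1] sub  $4, $0, $3  →  {$0:0, $1:8, $2:4, $3:4, $4:65532}
[2] bne  $4, $1, L4  →  {$0:0, $1:8, $2:4, $3:4, $4:65532}  ⟨branch taken⟩
[3] sub  $3, $0, $1  →  {$0:0, $1:8, $2:4, $3:65528, $4:65532}
[4] addi  $1, $0, 4  →  {$0:0, $1:4, $2:4, $3:65528, $4:65532}
[5] xori  $0, $0, 5  →  {$0:0, $1:4, $2:4, $3:65528, $4:65532}
[6] sub  $4, $1, $0  →  {$0:0, $1:4, $2:4, $3:65528, $4:4}
[7] bne  $1, $2, L10  →  {$0:0, $1:4, $2:4, $3:65528, $4:4}  ⟨branch fallthrough⟩
[8] and  $4, $0, $4  →  {$0:0, $1:4, $2:4, $3:65528, $4:0}
[9] andi  $4, $0, 1  →  {$0:0, $1:4, $2:4, $3:65528, $4:0}
[10] nor  $4, $4, $1  →  {$0:0, $1:4, $2:4, $3:65528, $4:65531}
[11] slti  $3, $3, 13  →  {$0:0, $1:4, $2:4, $3:0, $4:65531}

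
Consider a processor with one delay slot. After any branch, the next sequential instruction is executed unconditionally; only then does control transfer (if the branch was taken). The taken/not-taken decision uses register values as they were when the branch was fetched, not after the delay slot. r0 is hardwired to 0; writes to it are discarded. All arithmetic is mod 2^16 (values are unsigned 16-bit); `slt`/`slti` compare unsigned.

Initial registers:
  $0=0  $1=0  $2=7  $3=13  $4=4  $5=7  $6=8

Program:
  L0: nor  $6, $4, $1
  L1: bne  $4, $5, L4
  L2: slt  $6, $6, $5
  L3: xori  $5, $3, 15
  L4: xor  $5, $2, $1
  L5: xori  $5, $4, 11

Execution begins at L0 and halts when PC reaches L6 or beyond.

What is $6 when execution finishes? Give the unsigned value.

[0] nor  $6, $4, $1  →  {$0:0, $1:0, $2:7, $3:13, $4:4, $5:7, $6:65531}
[1] bne  $4, $5, L4  →  {$0:0, $1:0, $2:7, $3:13, $4:4, $5:7, $6:65531}  ⟨branch taken⟩
[2] slt  $6, $6, $5  →  {$0:0, $1:0, $2:7, $3:13, $4:4, $5:7, $6:0}
[4] xor  $5, $2, $1  →  {$0:0, $1:0, $2:7, $3:13, $4:4, $5:7, $6:0}
[5] xori  $5, $4, 11  →  {$0:0, $1:0, $2:7, $3:13, $4:4, $5:15, $6:0}

0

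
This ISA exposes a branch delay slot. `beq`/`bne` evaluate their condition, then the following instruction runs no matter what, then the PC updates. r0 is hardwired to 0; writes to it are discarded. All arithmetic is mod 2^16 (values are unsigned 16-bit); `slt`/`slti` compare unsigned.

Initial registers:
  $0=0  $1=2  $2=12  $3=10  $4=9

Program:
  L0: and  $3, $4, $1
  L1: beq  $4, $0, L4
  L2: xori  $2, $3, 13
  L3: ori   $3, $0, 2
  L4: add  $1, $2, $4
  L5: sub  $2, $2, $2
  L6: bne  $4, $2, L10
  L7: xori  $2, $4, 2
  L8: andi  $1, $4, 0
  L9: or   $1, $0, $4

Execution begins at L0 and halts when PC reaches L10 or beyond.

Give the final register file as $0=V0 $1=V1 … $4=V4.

$0=0 $1=22 $2=11 $3=2 $4=9

#0 and  $3, $4, $1 ; 0/2/12/0/9
#1 beq  $4, $0, L4 ; 0/2/12/0/9 ; →fallthru
#2 xori  $2, $3, 13 ; 0/2/13/0/9
#3 ori   $3, $0, 2 ; 0/2/13/2/9
#4 add  $1, $2, $4 ; 0/22/13/2/9
#5 sub  $2, $2, $2 ; 0/22/0/2/9
#6 bne  $4, $2, L10 ; 0/22/0/2/9 ; →target
#7 xori  $2, $4, 2 ; 0/22/11/2/9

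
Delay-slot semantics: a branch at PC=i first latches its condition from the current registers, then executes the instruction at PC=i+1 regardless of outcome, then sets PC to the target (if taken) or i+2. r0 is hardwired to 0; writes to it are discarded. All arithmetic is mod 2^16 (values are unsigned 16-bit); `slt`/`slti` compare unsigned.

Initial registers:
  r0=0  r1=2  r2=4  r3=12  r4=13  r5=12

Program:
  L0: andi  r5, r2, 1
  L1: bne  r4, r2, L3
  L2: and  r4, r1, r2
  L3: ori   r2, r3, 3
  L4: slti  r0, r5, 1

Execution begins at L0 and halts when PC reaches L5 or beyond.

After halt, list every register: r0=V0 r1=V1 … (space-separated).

r0=0 r1=2 r2=15 r3=12 r4=0 r5=0

  step pc=0: andi  r5, r2, 1  regs=(0,2,4,12,13,0)
  step pc=1: bne  r4, r2, L3  cond=T  regs=(0,2,4,12,13,0)
  step pc=2: and  r4, r1, r2  regs=(0,2,4,12,0,0)
  step pc=3: ori   r2, r3, 3  regs=(0,2,15,12,0,0)
  step pc=4: slti  r0, r5, 1  regs=(0,2,15,12,0,0)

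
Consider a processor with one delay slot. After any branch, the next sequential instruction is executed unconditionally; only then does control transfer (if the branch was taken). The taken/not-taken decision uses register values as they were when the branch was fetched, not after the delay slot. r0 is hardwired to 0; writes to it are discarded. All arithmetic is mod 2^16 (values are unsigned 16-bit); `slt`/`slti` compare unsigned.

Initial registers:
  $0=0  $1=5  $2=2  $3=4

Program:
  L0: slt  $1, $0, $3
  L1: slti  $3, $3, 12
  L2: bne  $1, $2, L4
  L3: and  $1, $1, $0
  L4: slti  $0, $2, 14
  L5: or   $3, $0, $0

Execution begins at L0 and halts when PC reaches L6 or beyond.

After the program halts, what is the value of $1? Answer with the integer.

#0 slt  $1, $0, $3 ; 0/1/2/4
#1 slti  $3, $3, 12 ; 0/1/2/1
#2 bne  $1, $2, L4 ; 0/1/2/1 ; →target
#3 and  $1, $1, $0 ; 0/0/2/1
#4 slti  $0, $2, 14 ; 0/0/2/1
#5 or   $3, $0, $0 ; 0/0/2/0

0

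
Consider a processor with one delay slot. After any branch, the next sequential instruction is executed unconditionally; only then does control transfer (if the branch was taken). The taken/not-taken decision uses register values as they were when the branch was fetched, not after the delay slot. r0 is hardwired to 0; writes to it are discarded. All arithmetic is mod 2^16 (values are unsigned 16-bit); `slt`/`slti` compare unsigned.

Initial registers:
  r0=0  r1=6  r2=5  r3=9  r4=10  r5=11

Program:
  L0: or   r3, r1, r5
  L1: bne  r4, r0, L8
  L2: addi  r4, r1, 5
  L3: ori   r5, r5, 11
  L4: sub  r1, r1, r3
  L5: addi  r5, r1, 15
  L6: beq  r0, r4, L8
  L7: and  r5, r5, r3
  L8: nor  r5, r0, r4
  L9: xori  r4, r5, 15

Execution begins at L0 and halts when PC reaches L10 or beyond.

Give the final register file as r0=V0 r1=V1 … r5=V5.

r0=0 r1=6 r2=5 r3=15 r4=65531 r5=65524

  step pc=0: or   r3, r1, r5  regs=(0,6,5,15,10,11)
  step pc=1: bne  r4, r0, L8  cond=T  regs=(0,6,5,15,10,11)
  step pc=2: addi  r4, r1, 5  regs=(0,6,5,15,11,11)
  step pc=8: nor  r5, r0, r4  regs=(0,6,5,15,11,65524)
  step pc=9: xori  r4, r5, 15  regs=(0,6,5,15,65531,65524)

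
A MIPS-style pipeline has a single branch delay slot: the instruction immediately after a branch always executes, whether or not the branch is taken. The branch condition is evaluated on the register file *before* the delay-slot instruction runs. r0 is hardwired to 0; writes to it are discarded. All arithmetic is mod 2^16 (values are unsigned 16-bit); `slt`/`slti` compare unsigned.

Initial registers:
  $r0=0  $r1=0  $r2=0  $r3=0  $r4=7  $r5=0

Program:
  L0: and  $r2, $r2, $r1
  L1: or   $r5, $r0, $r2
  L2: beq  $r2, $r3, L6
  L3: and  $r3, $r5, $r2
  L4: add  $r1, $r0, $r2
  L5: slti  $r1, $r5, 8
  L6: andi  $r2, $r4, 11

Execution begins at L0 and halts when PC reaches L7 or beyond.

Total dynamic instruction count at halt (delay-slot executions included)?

PC=0  and  $r2, $r2, $r1     | $r0=0 $r1=0 $r2=0 $r3=0 $r4=7 $r5=0
PC=1  or   $r5, $r0, $r2     | $r0=0 $r1=0 $r2=0 $r3=0 $r4=7 $r5=0
PC=2  beq  $r2, $r3, L6      | $r0=0 $r1=0 $r2=0 $r3=0 $r4=7 $r5=0  [TAKEN]
PC=3  and  $r3, $r5, $r2     | $r0=0 $r1=0 $r2=0 $r3=0 $r4=7 $r5=0
PC=6  andi  $r2, $r4, 11     | $r0=0 $r1=0 $r2=3 $r3=0 $r4=7 $r5=0

5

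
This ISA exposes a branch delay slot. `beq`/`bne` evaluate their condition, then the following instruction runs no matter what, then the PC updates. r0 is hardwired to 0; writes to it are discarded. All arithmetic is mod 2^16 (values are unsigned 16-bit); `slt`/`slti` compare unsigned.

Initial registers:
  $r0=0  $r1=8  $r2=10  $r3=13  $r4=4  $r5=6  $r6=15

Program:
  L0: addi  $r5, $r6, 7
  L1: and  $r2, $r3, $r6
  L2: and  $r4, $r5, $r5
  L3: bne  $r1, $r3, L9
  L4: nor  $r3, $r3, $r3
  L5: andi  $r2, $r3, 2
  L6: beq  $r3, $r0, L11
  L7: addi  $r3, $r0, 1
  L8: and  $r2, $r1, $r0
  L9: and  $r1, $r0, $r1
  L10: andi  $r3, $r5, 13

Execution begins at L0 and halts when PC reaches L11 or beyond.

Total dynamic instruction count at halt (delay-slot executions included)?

7

#0 addi  $r5, $r6, 7 ; 0/8/10/13/4/22/15
#1 and  $r2, $r3, $r6 ; 0/8/13/13/4/22/15
#2 and  $r4, $r5, $r5 ; 0/8/13/13/22/22/15
#3 bne  $r1, $r3, L9 ; 0/8/13/13/22/22/15 ; →target
#4 nor  $r3, $r3, $r3 ; 0/8/13/65522/22/22/15
#9 and  $r1, $r0, $r1 ; 0/0/13/65522/22/22/15
#10 andi  $r3, $r5, 13 ; 0/0/13/4/22/22/15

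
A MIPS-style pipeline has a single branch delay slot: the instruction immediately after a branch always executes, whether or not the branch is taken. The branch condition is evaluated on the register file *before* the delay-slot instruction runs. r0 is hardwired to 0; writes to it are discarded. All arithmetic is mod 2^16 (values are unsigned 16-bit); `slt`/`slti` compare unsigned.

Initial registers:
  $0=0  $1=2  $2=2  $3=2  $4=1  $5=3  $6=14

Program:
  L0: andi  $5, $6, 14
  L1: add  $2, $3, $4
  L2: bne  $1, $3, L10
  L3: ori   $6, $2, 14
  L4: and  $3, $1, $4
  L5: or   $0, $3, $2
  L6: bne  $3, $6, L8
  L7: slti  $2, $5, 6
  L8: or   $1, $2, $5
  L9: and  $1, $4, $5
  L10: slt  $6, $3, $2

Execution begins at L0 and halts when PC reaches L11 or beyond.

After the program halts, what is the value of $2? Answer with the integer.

#0 andi  $5, $6, 14 ; 0/2/2/2/1/14/14
#1 add  $2, $3, $4 ; 0/2/3/2/1/14/14
#2 bne  $1, $3, L10 ; 0/2/3/2/1/14/14 ; →fallthru
#3 ori   $6, $2, 14 ; 0/2/3/2/1/14/15
#4 and  $3, $1, $4 ; 0/2/3/0/1/14/15
#5 or   $0, $3, $2 ; 0/2/3/0/1/14/15
#6 bne  $3, $6, L8 ; 0/2/3/0/1/14/15 ; →target
#7 slti  $2, $5, 6 ; 0/2/0/0/1/14/15
#8 or   $1, $2, $5 ; 0/14/0/0/1/14/15
#9 and  $1, $4, $5 ; 0/0/0/0/1/14/15
#10 slt  $6, $3, $2 ; 0/0/0/0/1/14/0

0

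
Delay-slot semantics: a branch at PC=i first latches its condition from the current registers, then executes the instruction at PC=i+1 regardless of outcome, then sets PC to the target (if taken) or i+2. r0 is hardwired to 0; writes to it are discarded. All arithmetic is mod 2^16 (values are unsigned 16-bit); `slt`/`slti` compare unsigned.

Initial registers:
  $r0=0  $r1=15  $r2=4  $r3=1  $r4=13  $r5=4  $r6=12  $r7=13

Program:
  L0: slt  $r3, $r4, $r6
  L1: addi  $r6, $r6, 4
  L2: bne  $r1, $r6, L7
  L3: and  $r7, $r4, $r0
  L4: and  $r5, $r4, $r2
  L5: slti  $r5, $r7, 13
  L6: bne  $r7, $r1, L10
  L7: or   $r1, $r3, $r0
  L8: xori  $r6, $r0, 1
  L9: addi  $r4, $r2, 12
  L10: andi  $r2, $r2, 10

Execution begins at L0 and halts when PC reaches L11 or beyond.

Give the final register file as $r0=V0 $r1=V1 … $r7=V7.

PC=0  slt  $r3, $r4, $r6     | $r0=0 $r1=15 $r2=4 $r3=0 $r4=13 $r5=4 $r6=12 $r7=13
PC=1  addi  $r6, $r6, 4      | $r0=0 $r1=15 $r2=4 $r3=0 $r4=13 $r5=4 $r6=16 $r7=13
PC=2  bne  $r1, $r6, L7      | $r0=0 $r1=15 $r2=4 $r3=0 $r4=13 $r5=4 $r6=16 $r7=13  [TAKEN]
PC=3  and  $r7, $r4, $r0     | $r0=0 $r1=15 $r2=4 $r3=0 $r4=13 $r5=4 $r6=16 $r7=0
PC=7  or   $r1, $r3, $r0     | $r0=0 $r1=0 $r2=4 $r3=0 $r4=13 $r5=4 $r6=16 $r7=0
PC=8  xori  $r6, $r0, 1      | $r0=0 $r1=0 $r2=4 $r3=0 $r4=13 $r5=4 $r6=1 $r7=0
PC=9  addi  $r4, $r2, 12     | $r0=0 $r1=0 $r2=4 $r3=0 $r4=16 $r5=4 $r6=1 $r7=0
PC=10 andi  $r2, $r2, 10     | $r0=0 $r1=0 $r2=0 $r3=0 $r4=16 $r5=4 $r6=1 $r7=0

$r0=0 $r1=0 $r2=0 $r3=0 $r4=16 $r5=4 $r6=1 $r7=0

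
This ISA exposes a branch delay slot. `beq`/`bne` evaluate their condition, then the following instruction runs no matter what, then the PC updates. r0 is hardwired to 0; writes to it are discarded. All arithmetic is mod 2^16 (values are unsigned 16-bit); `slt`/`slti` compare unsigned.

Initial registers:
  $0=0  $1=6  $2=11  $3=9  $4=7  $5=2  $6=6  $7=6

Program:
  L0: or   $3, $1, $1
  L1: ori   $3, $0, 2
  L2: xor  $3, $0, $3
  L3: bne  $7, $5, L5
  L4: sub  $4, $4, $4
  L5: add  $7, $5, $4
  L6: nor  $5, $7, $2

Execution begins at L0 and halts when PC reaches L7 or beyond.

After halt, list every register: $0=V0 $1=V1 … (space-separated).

$0=0 $1=6 $2=11 $3=2 $4=0 $5=65524 $6=6 $7=2

#0 or   $3, $1, $1 ; 0/6/11/6/7/2/6/6
#1 ori   $3, $0, 2 ; 0/6/11/2/7/2/6/6
#2 xor  $3, $0, $3 ; 0/6/11/2/7/2/6/6
#3 bne  $7, $5, L5 ; 0/6/11/2/7/2/6/6 ; →target
#4 sub  $4, $4, $4 ; 0/6/11/2/0/2/6/6
#5 add  $7, $5, $4 ; 0/6/11/2/0/2/6/2
#6 nor  $5, $7, $2 ; 0/6/11/2/0/65524/6/2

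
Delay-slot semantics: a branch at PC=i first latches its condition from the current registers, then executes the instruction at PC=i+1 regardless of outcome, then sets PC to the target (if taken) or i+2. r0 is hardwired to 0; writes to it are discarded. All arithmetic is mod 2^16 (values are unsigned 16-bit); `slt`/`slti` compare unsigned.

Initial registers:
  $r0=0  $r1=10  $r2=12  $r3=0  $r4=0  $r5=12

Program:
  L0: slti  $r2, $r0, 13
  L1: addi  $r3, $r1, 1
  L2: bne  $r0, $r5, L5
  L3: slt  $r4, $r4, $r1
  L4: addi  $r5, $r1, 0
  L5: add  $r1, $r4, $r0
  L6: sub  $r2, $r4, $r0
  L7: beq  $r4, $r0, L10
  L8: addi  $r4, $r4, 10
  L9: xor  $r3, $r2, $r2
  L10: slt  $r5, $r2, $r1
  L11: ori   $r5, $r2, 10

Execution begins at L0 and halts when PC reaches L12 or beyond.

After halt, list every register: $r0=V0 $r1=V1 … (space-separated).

$r0=0 $r1=1 $r2=1 $r3=0 $r4=11 $r5=11

[0] slti  $r2, $r0, 13  →  {$r0:0, $r1:10, $r2:1, $r3:0, $r4:0, $r5:12}
[1] addi  $r3, $r1, 1  →  {$r0:0, $r1:10, $r2:1, $r3:11, $r4:0, $r5:12}
[2] bne  $r0, $r5, L5  →  {$r0:0, $r1:10, $r2:1, $r3:11, $r4:0, $r5:12}  ⟨branch taken⟩
[3] slt  $r4, $r4, $r1  →  {$r0:0, $r1:10, $r2:1, $r3:11, $r4:1, $r5:12}
[5] add  $r1, $r4, $r0  →  {$r0:0, $r1:1, $r2:1, $r3:11, $r4:1, $r5:12}
[6] sub  $r2, $r4, $r0  →  {$r0:0, $r1:1, $r2:1, $r3:11, $r4:1, $r5:12}
[7] beq  $r4, $r0, L10  →  {$r0:0, $r1:1, $r2:1, $r3:11, $r4:1, $r5:12}  ⟨branch fallthrough⟩
[8] addi  $r4, $r4, 10  →  {$r0:0, $r1:1, $r2:1, $r3:11, $r4:11, $r5:12}
[9] xor  $r3, $r2, $r2  →  {$r0:0, $r1:1, $r2:1, $r3:0, $r4:11, $r5:12}
[10] slt  $r5, $r2, $r1  →  {$r0:0, $r1:1, $r2:1, $r3:0, $r4:11, $r5:0}
[11] ori   $r5, $r2, 10  →  {$r0:0, $r1:1, $r2:1, $r3:0, $r4:11, $r5:11}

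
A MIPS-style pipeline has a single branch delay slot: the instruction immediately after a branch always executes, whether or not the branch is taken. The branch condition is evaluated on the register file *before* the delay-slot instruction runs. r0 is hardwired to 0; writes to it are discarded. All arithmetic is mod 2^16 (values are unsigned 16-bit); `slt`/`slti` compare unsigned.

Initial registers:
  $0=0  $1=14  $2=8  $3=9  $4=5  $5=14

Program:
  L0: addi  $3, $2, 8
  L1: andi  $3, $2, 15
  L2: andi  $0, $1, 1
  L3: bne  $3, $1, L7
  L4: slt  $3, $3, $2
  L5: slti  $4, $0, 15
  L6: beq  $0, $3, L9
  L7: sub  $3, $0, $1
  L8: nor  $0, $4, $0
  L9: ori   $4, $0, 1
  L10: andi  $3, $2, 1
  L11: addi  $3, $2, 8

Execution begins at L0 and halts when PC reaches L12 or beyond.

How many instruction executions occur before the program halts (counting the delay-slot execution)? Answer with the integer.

[0] addi  $3, $2, 8  →  {$0:0, $1:14, $2:8, $3:16, $4:5, $5:14}
[1] andi  $3, $2, 15  →  {$0:0, $1:14, $2:8, $3:8, $4:5, $5:14}
[2] andi  $0, $1, 1  →  {$0:0, $1:14, $2:8, $3:8, $4:5, $5:14}
[3] bne  $3, $1, L7  →  {$0:0, $1:14, $2:8, $3:8, $4:5, $5:14}  ⟨branch taken⟩
[4] slt  $3, $3, $2  →  {$0:0, $1:14, $2:8, $3:0, $4:5, $5:14}
[7] sub  $3, $0, $1  →  {$0:0, $1:14, $2:8, $3:65522, $4:5, $5:14}
[8] nor  $0, $4, $0  →  {$0:0, $1:14, $2:8, $3:65522, $4:5, $5:14}
[9] ori   $4, $0, 1  →  {$0:0, $1:14, $2:8, $3:65522, $4:1, $5:14}
[10] andi  $3, $2, 1  →  {$0:0, $1:14, $2:8, $3:0, $4:1, $5:14}
[11] addi  $3, $2, 8  →  {$0:0, $1:14, $2:8, $3:16, $4:1, $5:14}

10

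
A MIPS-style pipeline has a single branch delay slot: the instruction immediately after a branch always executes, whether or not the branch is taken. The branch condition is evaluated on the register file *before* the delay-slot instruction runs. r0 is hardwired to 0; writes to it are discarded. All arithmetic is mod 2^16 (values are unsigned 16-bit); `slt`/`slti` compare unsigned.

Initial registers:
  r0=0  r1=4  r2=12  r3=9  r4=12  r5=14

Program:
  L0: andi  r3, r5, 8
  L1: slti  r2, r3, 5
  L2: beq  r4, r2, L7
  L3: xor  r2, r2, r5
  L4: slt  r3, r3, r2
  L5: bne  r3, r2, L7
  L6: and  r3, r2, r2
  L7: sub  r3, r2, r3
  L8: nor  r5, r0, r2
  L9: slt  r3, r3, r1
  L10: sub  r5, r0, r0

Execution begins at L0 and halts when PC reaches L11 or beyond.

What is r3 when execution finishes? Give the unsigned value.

  step pc=0: andi  r3, r5, 8  regs=(0,4,12,8,12,14)
  step pc=1: slti  r2, r3, 5  regs=(0,4,0,8,12,14)
  step pc=2: beq  r4, r2, L7  cond=F  regs=(0,4,0,8,12,14)
  step pc=3: xor  r2, r2, r5  regs=(0,4,14,8,12,14)
  step pc=4: slt  r3, r3, r2  regs=(0,4,14,1,12,14)
  step pc=5: bne  r3, r2, L7  cond=T  regs=(0,4,14,1,12,14)
  step pc=6: and  r3, r2, r2  regs=(0,4,14,14,12,14)
  step pc=7: sub  r3, r2, r3  regs=(0,4,14,0,12,14)
  step pc=8: nor  r5, r0, r2  regs=(0,4,14,0,12,65521)
  step pc=9: slt  r3, r3, r1  regs=(0,4,14,1,12,65521)
  step pc=10: sub  r5, r0, r0  regs=(0,4,14,1,12,0)

1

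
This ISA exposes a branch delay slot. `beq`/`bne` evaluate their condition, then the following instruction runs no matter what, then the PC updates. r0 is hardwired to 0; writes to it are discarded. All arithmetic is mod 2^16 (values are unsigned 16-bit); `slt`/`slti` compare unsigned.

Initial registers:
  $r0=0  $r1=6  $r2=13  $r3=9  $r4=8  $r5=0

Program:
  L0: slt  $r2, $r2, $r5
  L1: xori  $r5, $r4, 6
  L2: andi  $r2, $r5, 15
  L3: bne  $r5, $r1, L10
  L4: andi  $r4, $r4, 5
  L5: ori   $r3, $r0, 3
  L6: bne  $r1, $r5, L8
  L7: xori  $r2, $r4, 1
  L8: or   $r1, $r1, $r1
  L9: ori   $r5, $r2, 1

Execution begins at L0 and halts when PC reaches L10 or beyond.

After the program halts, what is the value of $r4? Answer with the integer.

PC=0  slt  $r2, $r2, $r5     | $r0=0 $r1=6 $r2=0 $r3=9 $r4=8 $r5=0
PC=1  xori  $r5, $r4, 6      | $r0=0 $r1=6 $r2=0 $r3=9 $r4=8 $r5=14
PC=2  andi  $r2, $r5, 15     | $r0=0 $r1=6 $r2=14 $r3=9 $r4=8 $r5=14
PC=3  bne  $r5, $r1, L10     | $r0=0 $r1=6 $r2=14 $r3=9 $r4=8 $r5=14  [TAKEN]
PC=4  andi  $r4, $r4, 5      | $r0=0 $r1=6 $r2=14 $r3=9 $r4=0 $r5=14

0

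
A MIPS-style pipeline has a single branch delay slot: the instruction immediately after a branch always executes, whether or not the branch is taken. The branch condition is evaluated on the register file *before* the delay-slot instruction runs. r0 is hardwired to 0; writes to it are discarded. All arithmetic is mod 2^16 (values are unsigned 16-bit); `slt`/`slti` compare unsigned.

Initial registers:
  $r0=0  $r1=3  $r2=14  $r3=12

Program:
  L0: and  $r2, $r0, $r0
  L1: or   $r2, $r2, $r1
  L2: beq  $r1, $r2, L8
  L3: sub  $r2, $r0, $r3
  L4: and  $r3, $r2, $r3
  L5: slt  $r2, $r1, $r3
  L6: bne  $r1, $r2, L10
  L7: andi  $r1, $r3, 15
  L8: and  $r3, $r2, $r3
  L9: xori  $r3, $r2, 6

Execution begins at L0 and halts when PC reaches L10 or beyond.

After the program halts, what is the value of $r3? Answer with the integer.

[0] and  $r2, $r0, $r0  →  {$r0:0, $r1:3, $r2:0, $r3:12}
[1] or   $r2, $r2, $r1  →  {$r0:0, $r1:3, $r2:3, $r3:12}
[2] beq  $r1, $r2, L8  →  {$r0:0, $r1:3, $r2:3, $r3:12}  ⟨branch taken⟩
[3] sub  $r2, $r0, $r3  →  {$r0:0, $r1:3, $r2:65524, $r3:12}
[8] and  $r3, $r2, $r3  →  {$r0:0, $r1:3, $r2:65524, $r3:4}
[9] xori  $r3, $r2, 6  →  {$r0:0, $r1:3, $r2:65524, $r3:65522}

65522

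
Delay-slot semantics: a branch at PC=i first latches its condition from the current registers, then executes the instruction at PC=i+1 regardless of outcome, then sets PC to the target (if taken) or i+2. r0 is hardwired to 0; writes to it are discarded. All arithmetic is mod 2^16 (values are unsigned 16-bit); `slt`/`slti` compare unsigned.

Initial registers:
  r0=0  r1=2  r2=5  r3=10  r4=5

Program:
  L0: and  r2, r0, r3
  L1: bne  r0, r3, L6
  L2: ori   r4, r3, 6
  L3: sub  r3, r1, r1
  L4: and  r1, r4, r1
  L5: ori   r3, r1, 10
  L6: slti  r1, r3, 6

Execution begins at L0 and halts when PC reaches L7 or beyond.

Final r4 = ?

PC=0  and  r2, r0, r3        | r0=0 r1=2 r2=0 r3=10 r4=5
PC=1  bne  r0, r3, L6        | r0=0 r1=2 r2=0 r3=10 r4=5  [TAKEN]
PC=2  ori   r4, r3, 6        | r0=0 r1=2 r2=0 r3=10 r4=14
PC=6  slti  r1, r3, 6        | r0=0 r1=0 r2=0 r3=10 r4=14

14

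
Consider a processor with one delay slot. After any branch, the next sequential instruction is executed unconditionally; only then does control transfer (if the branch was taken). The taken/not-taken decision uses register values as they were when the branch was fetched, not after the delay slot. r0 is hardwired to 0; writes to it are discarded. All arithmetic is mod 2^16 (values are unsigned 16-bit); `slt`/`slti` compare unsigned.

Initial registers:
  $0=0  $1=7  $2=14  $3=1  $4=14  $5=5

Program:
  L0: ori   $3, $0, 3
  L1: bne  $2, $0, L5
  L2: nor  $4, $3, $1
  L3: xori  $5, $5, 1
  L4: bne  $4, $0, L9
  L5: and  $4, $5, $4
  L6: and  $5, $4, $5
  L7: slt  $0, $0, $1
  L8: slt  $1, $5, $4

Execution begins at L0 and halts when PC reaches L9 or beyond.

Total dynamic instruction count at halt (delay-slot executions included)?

7

PC=0  ori   $3, $0, 3        | $0=0 $1=7 $2=14 $3=3 $4=14 $5=5
PC=1  bne  $2, $0, L5        | $0=0 $1=7 $2=14 $3=3 $4=14 $5=5  [TAKEN]
PC=2  nor  $4, $3, $1        | $0=0 $1=7 $2=14 $3=3 $4=65528 $5=5
PC=5  and  $4, $5, $4        | $0=0 $1=7 $2=14 $3=3 $4=0 $5=5
PC=6  and  $5, $4, $5        | $0=0 $1=7 $2=14 $3=3 $4=0 $5=0
PC=7  slt  $0, $0, $1        | $0=0 $1=7 $2=14 $3=3 $4=0 $5=0
PC=8  slt  $1, $5, $4        | $0=0 $1=0 $2=14 $3=3 $4=0 $5=0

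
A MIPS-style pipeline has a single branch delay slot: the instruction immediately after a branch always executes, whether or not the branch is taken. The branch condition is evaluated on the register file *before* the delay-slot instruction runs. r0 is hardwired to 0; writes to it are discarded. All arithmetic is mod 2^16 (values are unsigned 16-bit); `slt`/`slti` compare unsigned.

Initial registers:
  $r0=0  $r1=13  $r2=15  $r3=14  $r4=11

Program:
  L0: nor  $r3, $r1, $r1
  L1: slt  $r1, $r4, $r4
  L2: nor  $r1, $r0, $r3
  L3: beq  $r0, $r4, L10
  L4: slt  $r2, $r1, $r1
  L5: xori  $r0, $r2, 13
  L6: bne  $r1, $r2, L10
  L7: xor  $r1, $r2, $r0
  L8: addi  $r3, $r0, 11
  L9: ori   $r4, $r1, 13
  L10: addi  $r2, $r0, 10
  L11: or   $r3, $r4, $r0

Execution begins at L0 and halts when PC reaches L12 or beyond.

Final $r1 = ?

PC=0  nor  $r3, $r1, $r1     | $r0=0 $r1=13 $r2=15 $r3=65522 $r4=11
PC=1  slt  $r1, $r4, $r4     | $r0=0 $r1=0 $r2=15 $r3=65522 $r4=11
PC=2  nor  $r1, $r0, $r3     | $r0=0 $r1=13 $r2=15 $r3=65522 $r4=11
PC=3  beq  $r0, $r4, L10     | $r0=0 $r1=13 $r2=15 $r3=65522 $r4=11  [not taken]
PC=4  slt  $r2, $r1, $r1     | $r0=0 $r1=13 $r2=0 $r3=65522 $r4=11
PC=5  xori  $r0, $r2, 13     | $r0=0 $r1=13 $r2=0 $r3=65522 $r4=11
PC=6  bne  $r1, $r2, L10     | $r0=0 $r1=13 $r2=0 $r3=65522 $r4=11  [TAKEN]
PC=7  xor  $r1, $r2, $r0     | $r0=0 $r1=0 $r2=0 $r3=65522 $r4=11
PC=10 addi  $r2, $r0, 10     | $r0=0 $r1=0 $r2=10 $r3=65522 $r4=11
PC=11 or   $r3, $r4, $r0     | $r0=0 $r1=0 $r2=10 $r3=11 $r4=11

0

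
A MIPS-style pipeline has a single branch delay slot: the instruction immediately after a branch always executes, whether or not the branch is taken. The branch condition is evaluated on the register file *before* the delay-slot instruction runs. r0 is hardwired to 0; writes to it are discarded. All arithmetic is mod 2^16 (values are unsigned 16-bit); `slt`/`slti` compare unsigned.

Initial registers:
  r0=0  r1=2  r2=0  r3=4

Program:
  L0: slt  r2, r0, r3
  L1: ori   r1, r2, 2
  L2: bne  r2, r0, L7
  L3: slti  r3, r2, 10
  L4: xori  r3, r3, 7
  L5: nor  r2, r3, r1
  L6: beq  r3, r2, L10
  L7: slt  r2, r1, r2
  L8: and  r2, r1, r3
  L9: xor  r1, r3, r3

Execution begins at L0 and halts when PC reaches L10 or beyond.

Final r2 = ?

1

  step pc=0: slt  r2, r0, r3  regs=(0,2,1,4)
  step pc=1: ori   r1, r2, 2  regs=(0,3,1,4)
  step pc=2: bne  r2, r0, L7  cond=T  regs=(0,3,1,4)
  step pc=3: slti  r3, r2, 10  regs=(0,3,1,1)
  step pc=7: slt  r2, r1, r2  regs=(0,3,0,1)
  step pc=8: and  r2, r1, r3  regs=(0,3,1,1)
  step pc=9: xor  r1, r3, r3  regs=(0,0,1,1)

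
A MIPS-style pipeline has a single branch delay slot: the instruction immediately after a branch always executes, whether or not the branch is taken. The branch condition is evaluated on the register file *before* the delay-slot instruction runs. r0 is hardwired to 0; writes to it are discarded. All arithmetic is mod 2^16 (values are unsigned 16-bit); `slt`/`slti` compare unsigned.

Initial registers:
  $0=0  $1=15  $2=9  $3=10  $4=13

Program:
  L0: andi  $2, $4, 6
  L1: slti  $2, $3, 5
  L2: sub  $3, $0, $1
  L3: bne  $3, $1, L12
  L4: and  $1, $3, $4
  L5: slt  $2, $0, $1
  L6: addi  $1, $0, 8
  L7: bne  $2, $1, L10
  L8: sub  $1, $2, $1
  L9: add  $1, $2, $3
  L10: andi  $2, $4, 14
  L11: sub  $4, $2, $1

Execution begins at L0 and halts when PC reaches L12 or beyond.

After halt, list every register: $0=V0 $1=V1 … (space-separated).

PC=0  andi  $2, $4, 6        | $0=0 $1=15 $2=4 $3=10 $4=13
PC=1  slti  $2, $3, 5        | $0=0 $1=15 $2=0 $3=10 $4=13
PC=2  sub  $3, $0, $1        | $0=0 $1=15 $2=0 $3=65521 $4=13
PC=3  bne  $3, $1, L12       | $0=0 $1=15 $2=0 $3=65521 $4=13  [TAKEN]
PC=4  and  $1, $3, $4        | $0=0 $1=1 $2=0 $3=65521 $4=13

$0=0 $1=1 $2=0 $3=65521 $4=13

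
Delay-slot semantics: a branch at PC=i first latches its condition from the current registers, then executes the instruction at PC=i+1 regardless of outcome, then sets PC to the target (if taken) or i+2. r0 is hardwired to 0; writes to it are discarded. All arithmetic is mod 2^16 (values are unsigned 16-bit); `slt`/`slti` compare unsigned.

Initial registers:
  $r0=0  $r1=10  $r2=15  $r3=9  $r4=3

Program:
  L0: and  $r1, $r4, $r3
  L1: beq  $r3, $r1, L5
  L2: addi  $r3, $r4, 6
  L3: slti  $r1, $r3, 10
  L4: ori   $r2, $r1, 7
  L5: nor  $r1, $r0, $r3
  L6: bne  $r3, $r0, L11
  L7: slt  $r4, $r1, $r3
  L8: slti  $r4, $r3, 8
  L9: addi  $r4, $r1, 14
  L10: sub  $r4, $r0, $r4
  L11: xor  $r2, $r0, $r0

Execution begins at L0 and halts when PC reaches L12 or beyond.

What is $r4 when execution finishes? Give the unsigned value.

0

PC=0  and  $r1, $r4, $r3     | $r0=0 $r1=1 $r2=15 $r3=9 $r4=3
PC=1  beq  $r3, $r1, L5      | $r0=0 $r1=1 $r2=15 $r3=9 $r4=3  [not taken]
PC=2  addi  $r3, $r4, 6      | $r0=0 $r1=1 $r2=15 $r3=9 $r4=3
PC=3  slti  $r1, $r3, 10     | $r0=0 $r1=1 $r2=15 $r3=9 $r4=3
PC=4  ori   $r2, $r1, 7      | $r0=0 $r1=1 $r2=7 $r3=9 $r4=3
PC=5  nor  $r1, $r0, $r3     | $r0=0 $r1=65526 $r2=7 $r3=9 $r4=3
PC=6  bne  $r3, $r0, L11     | $r0=0 $r1=65526 $r2=7 $r3=9 $r4=3  [TAKEN]
PC=7  slt  $r4, $r1, $r3     | $r0=0 $r1=65526 $r2=7 $r3=9 $r4=0
PC=11 xor  $r2, $r0, $r0     | $r0=0 $r1=65526 $r2=0 $r3=9 $r4=0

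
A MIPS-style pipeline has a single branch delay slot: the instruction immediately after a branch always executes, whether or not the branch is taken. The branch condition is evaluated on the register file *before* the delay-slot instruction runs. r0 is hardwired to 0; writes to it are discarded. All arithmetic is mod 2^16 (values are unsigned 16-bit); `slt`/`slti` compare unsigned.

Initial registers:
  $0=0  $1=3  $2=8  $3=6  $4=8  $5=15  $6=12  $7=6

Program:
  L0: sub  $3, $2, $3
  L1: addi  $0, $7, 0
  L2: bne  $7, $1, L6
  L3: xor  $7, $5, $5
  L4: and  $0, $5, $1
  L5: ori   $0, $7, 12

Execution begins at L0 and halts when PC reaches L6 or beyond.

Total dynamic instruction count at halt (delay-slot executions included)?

  step pc=0: sub  $3, $2, $3  regs=(0,3,8,2,8,15,12,6)
  step pc=1: addi  $0, $7, 0  regs=(0,3,8,2,8,15,12,6)
  step pc=2: bne  $7, $1, L6  cond=T  regs=(0,3,8,2,8,15,12,6)
  step pc=3: xor  $7, $5, $5  regs=(0,3,8,2,8,15,12,0)

4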